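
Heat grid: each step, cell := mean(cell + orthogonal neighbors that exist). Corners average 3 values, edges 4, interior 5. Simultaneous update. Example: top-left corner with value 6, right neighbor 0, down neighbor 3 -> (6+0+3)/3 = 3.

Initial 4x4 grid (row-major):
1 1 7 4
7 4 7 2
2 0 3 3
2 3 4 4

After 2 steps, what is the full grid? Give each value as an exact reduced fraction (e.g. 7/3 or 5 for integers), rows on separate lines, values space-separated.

After step 1:
  3 13/4 19/4 13/3
  7/2 19/5 23/5 4
  11/4 12/5 17/5 3
  7/3 9/4 7/2 11/3
After step 2:
  13/4 37/10 127/30 157/36
  261/80 351/100 411/100 239/60
  659/240 73/25 169/50 211/60
  22/9 629/240 769/240 61/18

Answer: 13/4 37/10 127/30 157/36
261/80 351/100 411/100 239/60
659/240 73/25 169/50 211/60
22/9 629/240 769/240 61/18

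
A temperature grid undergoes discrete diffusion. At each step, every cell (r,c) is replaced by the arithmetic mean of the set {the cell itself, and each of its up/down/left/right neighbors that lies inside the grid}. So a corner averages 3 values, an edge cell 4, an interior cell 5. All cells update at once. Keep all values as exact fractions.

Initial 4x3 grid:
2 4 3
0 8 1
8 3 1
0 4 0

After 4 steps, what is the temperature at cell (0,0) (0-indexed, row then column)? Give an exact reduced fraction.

Answer: 30007/8640

Derivation:
Step 1: cell (0,0) = 2
Step 2: cell (0,0) = 43/12
Step 3: cell (0,0) = 389/120
Step 4: cell (0,0) = 30007/8640
Full grid after step 4:
  30007/8640 554771/172800 83671/25920
  5277/1600 48287/14400 63127/21600
  16159/4800 8377/2880 61303/21600
  25993/8640 501569/172800 64009/25920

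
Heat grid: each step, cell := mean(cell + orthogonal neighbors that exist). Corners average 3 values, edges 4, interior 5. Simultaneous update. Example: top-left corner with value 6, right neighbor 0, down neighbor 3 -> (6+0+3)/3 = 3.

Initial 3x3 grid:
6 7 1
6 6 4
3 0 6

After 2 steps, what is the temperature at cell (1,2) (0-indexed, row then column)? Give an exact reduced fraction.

Step 1: cell (1,2) = 17/4
Step 2: cell (1,2) = 971/240
Full grid after step 2:
  199/36 299/60 53/12
  1151/240 457/100 971/240
  4 881/240 34/9

Answer: 971/240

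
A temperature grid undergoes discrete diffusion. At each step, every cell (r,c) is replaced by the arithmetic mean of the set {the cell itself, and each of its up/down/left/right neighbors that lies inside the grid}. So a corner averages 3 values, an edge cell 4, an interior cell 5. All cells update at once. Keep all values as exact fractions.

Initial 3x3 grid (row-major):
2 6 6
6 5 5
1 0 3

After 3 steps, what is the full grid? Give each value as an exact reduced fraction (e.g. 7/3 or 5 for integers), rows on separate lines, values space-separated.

Answer: 9289/2160 65383/14400 5147/1080
2931/800 23771/6000 59683/14400
6719/2160 15311/4800 1891/540

Derivation:
After step 1:
  14/3 19/4 17/3
  7/2 22/5 19/4
  7/3 9/4 8/3
After step 2:
  155/36 1169/240 91/18
  149/40 393/100 1049/240
  97/36 233/80 29/9
After step 3:
  9289/2160 65383/14400 5147/1080
  2931/800 23771/6000 59683/14400
  6719/2160 15311/4800 1891/540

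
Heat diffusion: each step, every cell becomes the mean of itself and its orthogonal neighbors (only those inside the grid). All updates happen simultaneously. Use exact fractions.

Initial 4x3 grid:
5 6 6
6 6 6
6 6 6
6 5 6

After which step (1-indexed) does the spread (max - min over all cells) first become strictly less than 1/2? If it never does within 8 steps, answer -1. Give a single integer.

Step 1: max=6, min=17/3, spread=1/3
  -> spread < 1/2 first at step 1
Step 2: max=6, min=1373/240, spread=67/240
Step 3: max=853/144, min=6239/1080, spread=317/2160
Step 4: max=70877/12000, min=5014949/864000, spread=17639/172800
Step 5: max=15261913/2592000, min=45179359/7776000, spread=30319/388800
Step 6: max=913693147/155520000, min=2716407041/466560000, spread=61681/1166400
Step 7: max=676321433/115200000, min=163081773019/27993600000, spread=1580419/34992000
Step 8: max=3283583985707/559872000000, min=9794289805121/1679616000000, spread=7057769/209952000

Answer: 1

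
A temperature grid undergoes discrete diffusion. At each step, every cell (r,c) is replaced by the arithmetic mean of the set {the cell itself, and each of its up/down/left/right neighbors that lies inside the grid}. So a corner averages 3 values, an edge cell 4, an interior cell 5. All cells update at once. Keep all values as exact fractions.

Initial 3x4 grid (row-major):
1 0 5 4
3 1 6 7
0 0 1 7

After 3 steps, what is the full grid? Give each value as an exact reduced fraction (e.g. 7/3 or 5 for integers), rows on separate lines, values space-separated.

After step 1:
  4/3 7/4 15/4 16/3
  5/4 2 4 6
  1 1/2 7/2 5
After step 2:
  13/9 53/24 89/24 181/36
  67/48 19/10 77/20 61/12
  11/12 7/4 13/4 29/6
After step 3:
  727/432 1667/720 2663/720 995/216
  4073/2880 533/240 427/120 3383/720
  65/48 469/240 821/240 79/18

Answer: 727/432 1667/720 2663/720 995/216
4073/2880 533/240 427/120 3383/720
65/48 469/240 821/240 79/18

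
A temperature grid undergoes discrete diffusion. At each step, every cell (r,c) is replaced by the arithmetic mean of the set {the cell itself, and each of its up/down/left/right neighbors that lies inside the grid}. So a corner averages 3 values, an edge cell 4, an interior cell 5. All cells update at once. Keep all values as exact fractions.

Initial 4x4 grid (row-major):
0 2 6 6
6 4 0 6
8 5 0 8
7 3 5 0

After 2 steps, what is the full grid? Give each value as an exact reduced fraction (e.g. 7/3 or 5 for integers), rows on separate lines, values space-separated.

After step 1:
  8/3 3 7/2 6
  9/2 17/5 16/5 5
  13/2 4 18/5 7/2
  6 5 2 13/3
After step 2:
  61/18 377/120 157/40 29/6
  64/15 181/50 187/50 177/40
  21/4 9/2 163/50 493/120
  35/6 17/4 56/15 59/18

Answer: 61/18 377/120 157/40 29/6
64/15 181/50 187/50 177/40
21/4 9/2 163/50 493/120
35/6 17/4 56/15 59/18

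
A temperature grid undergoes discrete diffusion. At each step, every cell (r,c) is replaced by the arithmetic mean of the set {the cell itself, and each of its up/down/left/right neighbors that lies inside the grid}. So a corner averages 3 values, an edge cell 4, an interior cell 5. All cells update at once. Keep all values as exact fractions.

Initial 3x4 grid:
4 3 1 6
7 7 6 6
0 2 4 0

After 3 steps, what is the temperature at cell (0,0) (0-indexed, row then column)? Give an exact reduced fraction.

Step 1: cell (0,0) = 14/3
Step 2: cell (0,0) = 155/36
Step 3: cell (0,0) = 1865/432
Full grid after step 3:
  1865/432 30853/7200 30803/7200 9173/2160
  29593/7200 12437/3000 12347/3000 29503/7200
  61/16 9001/2400 27053/7200 8243/2160

Answer: 1865/432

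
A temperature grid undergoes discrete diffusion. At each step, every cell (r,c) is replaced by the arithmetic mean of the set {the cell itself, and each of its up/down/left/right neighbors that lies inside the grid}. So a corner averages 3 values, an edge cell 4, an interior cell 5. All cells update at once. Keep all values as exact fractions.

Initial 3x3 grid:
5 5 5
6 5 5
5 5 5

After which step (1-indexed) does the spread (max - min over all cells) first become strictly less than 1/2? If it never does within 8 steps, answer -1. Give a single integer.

Step 1: max=16/3, min=5, spread=1/3
  -> spread < 1/2 first at step 1
Step 2: max=1267/240, min=5, spread=67/240
Step 3: max=11237/2160, min=1007/200, spread=1807/10800
Step 4: max=4477963/864000, min=27361/5400, spread=33401/288000
Step 5: max=40109933/7776000, min=2743391/540000, spread=3025513/38880000
Step 6: max=16016926867/3110400000, min=146755949/28800000, spread=53531/995328
Step 7: max=959152925849/186624000000, min=39671116051/7776000000, spread=450953/11943936
Step 8: max=57496103560603/11197440000000, min=4766608610519/933120000000, spread=3799043/143327232

Answer: 1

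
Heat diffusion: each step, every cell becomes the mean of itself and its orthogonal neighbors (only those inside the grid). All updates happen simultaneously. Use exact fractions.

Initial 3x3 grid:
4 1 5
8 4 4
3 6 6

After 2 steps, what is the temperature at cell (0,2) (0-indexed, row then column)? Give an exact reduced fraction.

Answer: 139/36

Derivation:
Step 1: cell (0,2) = 10/3
Step 2: cell (0,2) = 139/36
Full grid after step 2:
  151/36 473/120 139/36
  387/80 447/100 1081/240
  91/18 407/80 89/18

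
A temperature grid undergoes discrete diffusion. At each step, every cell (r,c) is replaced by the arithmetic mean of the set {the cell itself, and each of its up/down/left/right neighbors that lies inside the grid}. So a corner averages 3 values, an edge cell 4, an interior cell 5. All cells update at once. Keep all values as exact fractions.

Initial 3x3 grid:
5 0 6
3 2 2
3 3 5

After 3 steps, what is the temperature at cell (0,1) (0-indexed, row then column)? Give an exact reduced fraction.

Answer: 8657/2880

Derivation:
Step 1: cell (0,1) = 13/4
Step 2: cell (0,1) = 127/48
Step 3: cell (0,1) = 8657/2880
Full grid after step 3:
  607/216 8657/2880 317/108
  8677/2880 1717/600 3049/960
  211/72 9077/2880 167/54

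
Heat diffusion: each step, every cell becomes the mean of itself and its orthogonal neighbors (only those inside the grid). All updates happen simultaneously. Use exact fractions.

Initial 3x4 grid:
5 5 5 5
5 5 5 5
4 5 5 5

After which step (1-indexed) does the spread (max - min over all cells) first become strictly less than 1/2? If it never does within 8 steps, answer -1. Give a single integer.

Step 1: max=5, min=14/3, spread=1/3
  -> spread < 1/2 first at step 1
Step 2: max=5, min=85/18, spread=5/18
Step 3: max=5, min=1039/216, spread=41/216
Step 4: max=5, min=125383/25920, spread=4217/25920
Step 5: max=35921/7200, min=7566851/1555200, spread=38417/311040
Step 6: max=717403/144000, min=455359789/93312000, spread=1903471/18662400
Step 7: max=21484241/4320000, min=27392610911/5598720000, spread=18038617/223948800
Step 8: max=1931073241/388800000, min=1646347817149/335923200000, spread=883978523/13436928000

Answer: 1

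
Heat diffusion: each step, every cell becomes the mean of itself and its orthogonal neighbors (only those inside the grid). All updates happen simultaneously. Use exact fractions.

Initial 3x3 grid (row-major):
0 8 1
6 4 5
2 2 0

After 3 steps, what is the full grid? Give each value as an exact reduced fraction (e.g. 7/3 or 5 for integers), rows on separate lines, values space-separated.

After step 1:
  14/3 13/4 14/3
  3 5 5/2
  10/3 2 7/3
After step 2:
  131/36 211/48 125/36
  4 63/20 29/8
  25/9 19/6 41/18
After step 3:
  1733/432 10553/2880 1655/432
  407/120 1467/400 501/160
  179/54 2047/720 653/216

Answer: 1733/432 10553/2880 1655/432
407/120 1467/400 501/160
179/54 2047/720 653/216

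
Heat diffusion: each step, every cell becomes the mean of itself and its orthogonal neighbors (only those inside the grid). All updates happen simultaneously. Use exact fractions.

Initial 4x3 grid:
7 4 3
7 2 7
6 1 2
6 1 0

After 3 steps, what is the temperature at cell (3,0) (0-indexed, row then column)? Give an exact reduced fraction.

Answer: 3787/1080

Derivation:
Step 1: cell (3,0) = 13/3
Step 2: cell (3,0) = 34/9
Step 3: cell (3,0) = 3787/1080
Full grid after step 3:
  1807/360 16073/3600 562/135
  1857/400 12449/3000 6319/1800
  14833/3600 9739/3000 139/50
  3787/1080 5069/1800 397/180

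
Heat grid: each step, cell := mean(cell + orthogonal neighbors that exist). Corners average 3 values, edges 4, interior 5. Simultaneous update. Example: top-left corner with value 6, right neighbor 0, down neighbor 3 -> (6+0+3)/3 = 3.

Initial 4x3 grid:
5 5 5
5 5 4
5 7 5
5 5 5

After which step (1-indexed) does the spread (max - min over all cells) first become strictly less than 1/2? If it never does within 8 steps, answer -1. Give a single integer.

Answer: 3

Derivation:
Step 1: max=11/2, min=14/3, spread=5/6
Step 2: max=537/100, min=173/36, spread=127/225
Step 3: max=12707/2400, min=2653/540, spread=8243/21600
  -> spread < 1/2 first at step 3
Step 4: max=113987/21600, min=80239/16200, spread=4201/12960
Step 5: max=6793903/1296000, min=4861811/972000, spread=186893/777600
Step 6: max=406616117/77760000, min=293024269/58320000, spread=1910051/9331200
Step 7: max=24303228703/4665600000, min=17664423971/3499200000, spread=90079609/559872000
Step 8: max=1454620663277/279936000000, min=1062957658489/209952000000, spread=896250847/6718464000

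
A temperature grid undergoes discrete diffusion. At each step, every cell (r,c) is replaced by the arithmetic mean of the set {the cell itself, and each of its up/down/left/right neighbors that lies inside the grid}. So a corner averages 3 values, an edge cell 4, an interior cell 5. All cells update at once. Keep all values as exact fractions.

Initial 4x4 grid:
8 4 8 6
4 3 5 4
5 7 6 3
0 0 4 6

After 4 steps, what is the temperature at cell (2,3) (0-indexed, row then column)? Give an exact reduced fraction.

Step 1: cell (2,3) = 19/4
Step 2: cell (2,3) = 223/48
Step 3: cell (2,3) = 33749/7200
Step 4: cell (2,3) = 200443/43200
Full grid after step 4:
  32783/6480 279239/54000 10589/2000 113851/21600
  499903/108000 86567/18000 297629/60000 40421/8000
  428471/108000 748507/180000 201599/45000 200443/43200
  228733/64800 804697/216000 177013/43200 35293/8100

Answer: 200443/43200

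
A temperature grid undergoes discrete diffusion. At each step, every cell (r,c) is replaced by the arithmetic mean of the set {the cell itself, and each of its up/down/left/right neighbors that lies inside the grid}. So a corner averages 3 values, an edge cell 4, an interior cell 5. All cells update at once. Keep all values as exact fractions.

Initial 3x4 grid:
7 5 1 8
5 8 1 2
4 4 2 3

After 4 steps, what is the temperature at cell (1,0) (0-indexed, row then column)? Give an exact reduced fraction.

Answer: 348971/72000

Derivation:
Step 1: cell (1,0) = 6
Step 2: cell (1,0) = 103/20
Step 3: cell (1,0) = 6109/1200
Step 4: cell (1,0) = 348971/72000
Full grid after step 4:
  40583/8100 493559/108000 426869/108000 231019/64800
  348971/72000 65957/15000 221803/60000 479747/144000
  150457/32400 446809/108000 378619/108000 205169/64800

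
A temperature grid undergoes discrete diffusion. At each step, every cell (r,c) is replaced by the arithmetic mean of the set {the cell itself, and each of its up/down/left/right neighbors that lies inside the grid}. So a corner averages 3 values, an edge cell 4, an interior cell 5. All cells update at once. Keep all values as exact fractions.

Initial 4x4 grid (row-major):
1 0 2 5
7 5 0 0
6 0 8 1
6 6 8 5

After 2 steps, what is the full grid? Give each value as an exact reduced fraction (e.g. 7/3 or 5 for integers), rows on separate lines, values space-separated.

Answer: 113/36 529/240 109/48 67/36
437/120 343/100 241/100 31/12
41/8 411/100 433/100 49/15
21/4 91/16 1189/240 179/36

Derivation:
After step 1:
  8/3 2 7/4 7/3
  19/4 12/5 3 3/2
  19/4 5 17/5 7/2
  6 5 27/4 14/3
After step 2:
  113/36 529/240 109/48 67/36
  437/120 343/100 241/100 31/12
  41/8 411/100 433/100 49/15
  21/4 91/16 1189/240 179/36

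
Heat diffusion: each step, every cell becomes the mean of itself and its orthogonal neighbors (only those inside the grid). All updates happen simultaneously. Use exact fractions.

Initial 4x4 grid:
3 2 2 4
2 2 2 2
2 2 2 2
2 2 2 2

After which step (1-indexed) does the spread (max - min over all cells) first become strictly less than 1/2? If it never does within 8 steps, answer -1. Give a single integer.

Step 1: max=8/3, min=2, spread=2/3
Step 2: max=23/9, min=2, spread=5/9
Step 3: max=1037/432, min=2, spread=173/432
  -> spread < 1/2 first at step 3
Step 4: max=30407/12960, min=151/75, spread=21571/64800
Step 5: max=892853/388800, min=36553/18000, spread=516541/1944000
Step 6: max=26442443/11664000, min=1472231/720000, spread=405047/1822500
Step 7: max=784636781/349920000, min=79970321/38880000, spread=16225973/87480000
Step 8: max=23350883147/10497600000, min=160840889/77760000, spread=409340783/2624400000

Answer: 3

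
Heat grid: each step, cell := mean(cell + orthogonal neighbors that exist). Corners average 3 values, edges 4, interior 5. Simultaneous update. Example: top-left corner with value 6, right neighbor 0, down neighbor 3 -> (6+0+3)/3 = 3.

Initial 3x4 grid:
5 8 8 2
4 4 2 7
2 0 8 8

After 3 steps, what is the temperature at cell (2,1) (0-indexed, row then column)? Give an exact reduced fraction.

Answer: 1643/400

Derivation:
Step 1: cell (2,1) = 7/2
Step 2: cell (2,1) = 17/5
Step 3: cell (2,1) = 1643/400
Full grid after step 3:
  2539/540 37099/7200 37219/7200 1511/270
  59903/14400 3239/750 3949/750 77323/14400
  273/80 1643/400 8611/1800 12223/2160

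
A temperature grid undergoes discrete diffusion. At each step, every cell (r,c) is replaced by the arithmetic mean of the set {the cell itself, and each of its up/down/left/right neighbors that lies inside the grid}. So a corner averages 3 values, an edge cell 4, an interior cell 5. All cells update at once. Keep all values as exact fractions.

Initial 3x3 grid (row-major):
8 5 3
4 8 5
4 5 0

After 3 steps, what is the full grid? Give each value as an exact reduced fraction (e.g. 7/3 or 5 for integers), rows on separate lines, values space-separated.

After step 1:
  17/3 6 13/3
  6 27/5 4
  13/3 17/4 10/3
After step 2:
  53/9 107/20 43/9
  107/20 513/100 64/15
  175/36 1039/240 139/36
After step 3:
  1493/270 793/150 2591/540
  2123/400 29311/6000 2029/450
  10469/2160 65453/14400 8969/2160

Answer: 1493/270 793/150 2591/540
2123/400 29311/6000 2029/450
10469/2160 65453/14400 8969/2160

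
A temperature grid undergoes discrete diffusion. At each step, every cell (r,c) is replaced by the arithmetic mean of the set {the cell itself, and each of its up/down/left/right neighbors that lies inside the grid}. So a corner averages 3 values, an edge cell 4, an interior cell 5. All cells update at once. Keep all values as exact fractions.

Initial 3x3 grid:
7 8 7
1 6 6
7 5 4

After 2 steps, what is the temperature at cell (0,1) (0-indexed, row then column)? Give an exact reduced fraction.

Step 1: cell (0,1) = 7
Step 2: cell (0,1) = 92/15
Full grid after step 2:
  211/36 92/15 79/12
  1207/240 287/50 459/80
  181/36 601/120 65/12

Answer: 92/15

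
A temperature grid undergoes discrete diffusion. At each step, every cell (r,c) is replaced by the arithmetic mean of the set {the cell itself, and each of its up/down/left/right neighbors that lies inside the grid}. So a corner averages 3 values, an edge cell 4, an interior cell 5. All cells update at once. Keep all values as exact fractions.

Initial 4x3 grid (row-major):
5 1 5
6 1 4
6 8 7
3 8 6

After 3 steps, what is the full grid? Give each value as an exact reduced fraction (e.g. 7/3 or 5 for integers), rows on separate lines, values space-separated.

Answer: 575/144 2753/720 833/216
729/160 217/48 1639/360
7769/1440 331/60 1349/240
1267/216 17473/2880 893/144

Derivation:
After step 1:
  4 3 10/3
  9/2 4 17/4
  23/4 6 25/4
  17/3 25/4 7
After step 2:
  23/6 43/12 127/36
  73/16 87/20 107/24
  263/48 113/20 47/8
  53/9 299/48 13/2
After step 3:
  575/144 2753/720 833/216
  729/160 217/48 1639/360
  7769/1440 331/60 1349/240
  1267/216 17473/2880 893/144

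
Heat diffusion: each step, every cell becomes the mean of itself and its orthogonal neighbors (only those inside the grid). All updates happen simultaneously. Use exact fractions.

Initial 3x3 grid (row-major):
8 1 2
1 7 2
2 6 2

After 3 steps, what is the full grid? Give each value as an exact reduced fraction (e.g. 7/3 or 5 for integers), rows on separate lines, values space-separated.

Answer: 1961/540 2891/800 6679/2160
28019/7200 10303/3000 5457/1600
2633/720 54013/14400 3607/1080

Derivation:
After step 1:
  10/3 9/2 5/3
  9/2 17/5 13/4
  3 17/4 10/3
After step 2:
  37/9 129/40 113/36
  427/120 199/50 233/80
  47/12 839/240 65/18
After step 3:
  1961/540 2891/800 6679/2160
  28019/7200 10303/3000 5457/1600
  2633/720 54013/14400 3607/1080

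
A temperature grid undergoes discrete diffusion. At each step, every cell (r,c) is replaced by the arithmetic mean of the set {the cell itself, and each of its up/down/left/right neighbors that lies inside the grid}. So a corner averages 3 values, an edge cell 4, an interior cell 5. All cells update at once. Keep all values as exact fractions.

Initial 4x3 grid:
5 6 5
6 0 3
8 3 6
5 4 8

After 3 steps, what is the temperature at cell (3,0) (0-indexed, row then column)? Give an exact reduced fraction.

Answer: 11257/2160

Derivation:
Step 1: cell (3,0) = 17/3
Step 2: cell (3,0) = 97/18
Step 3: cell (3,0) = 11257/2160
Full grid after step 3:
  10201/2160 15619/3600 4583/1080
  33703/7200 26669/6000 15239/3600
  35923/7200 28309/6000 943/200
  11257/2160 18539/3600 203/40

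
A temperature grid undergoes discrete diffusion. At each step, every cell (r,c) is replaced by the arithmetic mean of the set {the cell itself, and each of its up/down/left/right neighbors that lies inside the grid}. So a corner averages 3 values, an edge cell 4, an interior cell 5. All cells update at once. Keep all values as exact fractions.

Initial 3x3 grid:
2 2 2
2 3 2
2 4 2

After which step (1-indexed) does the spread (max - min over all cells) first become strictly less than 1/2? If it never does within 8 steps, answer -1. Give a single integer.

Step 1: max=11/4, min=2, spread=3/4
Step 2: max=641/240, min=13/6, spread=121/240
Step 3: max=36727/14400, min=10759/4800, spread=89/288
  -> spread < 1/2 first at step 3
Step 4: max=2167169/864000, min=659473/288000, spread=755/3456
Step 5: max=128027143/51840000, min=13342877/5760000, spread=6353/41472
Step 6: max=7615843121/3110400000, min=2427091457/1036800000, spread=53531/497664
Step 7: max=453761814487/186624000000, min=146556511079/62208000000, spread=450953/5971968
Step 8: max=27104483147489/11197440000000, min=981884543657/414720000000, spread=3799043/71663616

Answer: 3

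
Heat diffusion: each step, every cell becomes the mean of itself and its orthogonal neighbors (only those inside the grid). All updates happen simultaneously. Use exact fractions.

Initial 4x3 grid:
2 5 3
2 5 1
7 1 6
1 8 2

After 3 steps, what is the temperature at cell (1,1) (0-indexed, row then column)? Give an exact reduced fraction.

Step 1: cell (1,1) = 14/5
Step 2: cell (1,1) = 197/50
Step 3: cell (1,1) = 6607/2000
Full grid after step 3:
  1183/360 16993/4800 193/60
  9019/2400 6607/2000 8819/2400
  26087/7200 1546/375 25487/7200
  9239/2160 6913/1800 9089/2160

Answer: 6607/2000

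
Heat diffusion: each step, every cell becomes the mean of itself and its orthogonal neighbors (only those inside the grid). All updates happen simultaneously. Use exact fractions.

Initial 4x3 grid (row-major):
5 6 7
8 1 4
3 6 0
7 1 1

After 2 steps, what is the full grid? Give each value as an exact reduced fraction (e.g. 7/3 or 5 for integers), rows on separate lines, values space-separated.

Answer: 46/9 87/16 161/36
259/48 96/25 197/48
967/240 197/50 517/240
161/36 617/240 43/18

Derivation:
After step 1:
  19/3 19/4 17/3
  17/4 5 3
  6 11/5 11/4
  11/3 15/4 2/3
After step 2:
  46/9 87/16 161/36
  259/48 96/25 197/48
  967/240 197/50 517/240
  161/36 617/240 43/18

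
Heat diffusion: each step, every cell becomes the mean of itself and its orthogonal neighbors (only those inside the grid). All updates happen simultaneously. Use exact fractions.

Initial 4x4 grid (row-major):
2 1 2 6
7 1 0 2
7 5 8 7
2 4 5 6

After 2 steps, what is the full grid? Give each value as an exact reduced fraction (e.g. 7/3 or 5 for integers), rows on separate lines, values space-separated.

After step 1:
  10/3 3/2 9/4 10/3
  17/4 14/5 13/5 15/4
  21/4 5 5 23/4
  13/3 4 23/4 6
After step 2:
  109/36 593/240 581/240 28/9
  469/120 323/100 82/25 463/120
  113/24 441/100 241/50 41/8
  163/36 229/48 83/16 35/6

Answer: 109/36 593/240 581/240 28/9
469/120 323/100 82/25 463/120
113/24 441/100 241/50 41/8
163/36 229/48 83/16 35/6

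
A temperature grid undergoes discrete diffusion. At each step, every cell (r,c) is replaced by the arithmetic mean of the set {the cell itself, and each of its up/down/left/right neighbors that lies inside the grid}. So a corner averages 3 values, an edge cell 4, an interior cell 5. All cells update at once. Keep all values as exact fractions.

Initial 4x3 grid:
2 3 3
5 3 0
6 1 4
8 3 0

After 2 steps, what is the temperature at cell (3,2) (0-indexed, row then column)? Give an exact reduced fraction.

Step 1: cell (3,2) = 7/3
Step 2: cell (3,2) = 79/36
Full grid after step 2:
  121/36 629/240 29/12
  221/60 301/100 163/80
  271/60 301/100 569/240
  41/9 18/5 79/36

Answer: 79/36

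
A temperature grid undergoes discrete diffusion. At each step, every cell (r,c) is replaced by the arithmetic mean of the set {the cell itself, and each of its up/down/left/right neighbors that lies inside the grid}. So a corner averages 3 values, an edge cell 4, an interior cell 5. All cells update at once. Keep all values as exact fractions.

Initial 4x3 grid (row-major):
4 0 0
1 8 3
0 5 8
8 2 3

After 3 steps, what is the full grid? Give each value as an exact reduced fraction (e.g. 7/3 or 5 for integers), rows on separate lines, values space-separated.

After step 1:
  5/3 3 1
  13/4 17/5 19/4
  7/2 23/5 19/4
  10/3 9/2 13/3
After step 2:
  95/36 34/15 35/12
  709/240 19/5 139/40
  881/240 83/20 553/120
  34/9 503/120 163/36
After step 3:
  5659/2160 523/180 1039/360
  4703/1440 799/240 37/10
  5239/1440 4901/1200 3017/720
  8381/2160 5993/1440 2399/540

Answer: 5659/2160 523/180 1039/360
4703/1440 799/240 37/10
5239/1440 4901/1200 3017/720
8381/2160 5993/1440 2399/540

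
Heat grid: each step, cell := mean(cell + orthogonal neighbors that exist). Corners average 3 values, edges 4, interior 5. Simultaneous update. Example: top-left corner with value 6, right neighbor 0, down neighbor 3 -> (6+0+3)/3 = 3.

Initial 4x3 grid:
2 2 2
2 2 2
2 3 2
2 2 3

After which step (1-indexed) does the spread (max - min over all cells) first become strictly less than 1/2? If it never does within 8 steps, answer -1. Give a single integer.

Answer: 2

Derivation:
Step 1: max=5/2, min=2, spread=1/2
Step 2: max=22/9, min=2, spread=4/9
  -> spread < 1/2 first at step 2
Step 3: max=16709/7200, min=813/400, spread=83/288
Step 4: max=149969/64800, min=14791/7200, spread=337/1296
Step 5: max=8836021/3888000, min=999551/480000, spread=7396579/38880000
Step 6: max=526862039/233280000, min=27143273/12960000, spread=61253/373248
Step 7: max=31343141401/13996800000, min=1641478057/777600000, spread=14372291/111974400
Step 8: max=1871350572059/839808000000, min=98947492163/46656000000, spread=144473141/1343692800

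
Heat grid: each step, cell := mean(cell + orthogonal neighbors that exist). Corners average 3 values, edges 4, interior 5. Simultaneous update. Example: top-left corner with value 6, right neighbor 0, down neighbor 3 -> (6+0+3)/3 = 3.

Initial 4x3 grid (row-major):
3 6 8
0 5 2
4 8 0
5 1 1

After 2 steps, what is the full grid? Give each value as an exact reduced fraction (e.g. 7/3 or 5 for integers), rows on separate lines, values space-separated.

After step 1:
  3 11/2 16/3
  3 21/5 15/4
  17/4 18/5 11/4
  10/3 15/4 2/3
After step 2:
  23/6 541/120 175/36
  289/80 401/100 481/120
  851/240 371/100 323/120
  34/9 227/80 43/18

Answer: 23/6 541/120 175/36
289/80 401/100 481/120
851/240 371/100 323/120
34/9 227/80 43/18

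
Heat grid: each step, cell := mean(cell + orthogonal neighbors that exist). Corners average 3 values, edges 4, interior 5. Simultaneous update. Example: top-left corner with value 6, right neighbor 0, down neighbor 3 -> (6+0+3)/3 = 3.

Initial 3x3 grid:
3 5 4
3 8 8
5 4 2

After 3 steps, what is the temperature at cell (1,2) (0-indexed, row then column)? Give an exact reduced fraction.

Answer: 37511/7200

Derivation:
Step 1: cell (1,2) = 11/2
Step 2: cell (1,2) = 643/120
Step 3: cell (1,2) = 37511/7200
Full grid after step 3:
  10051/2160 1123/225 5663/1080
  66947/14400 618/125 37511/7200
  1651/360 69647/14400 10861/2160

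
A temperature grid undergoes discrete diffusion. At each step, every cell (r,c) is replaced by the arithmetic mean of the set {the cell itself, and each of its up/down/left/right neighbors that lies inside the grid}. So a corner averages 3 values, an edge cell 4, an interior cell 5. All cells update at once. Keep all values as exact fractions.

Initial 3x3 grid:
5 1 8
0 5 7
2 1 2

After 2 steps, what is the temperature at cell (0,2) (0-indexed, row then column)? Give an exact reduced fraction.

Step 1: cell (0,2) = 16/3
Step 2: cell (0,2) = 187/36
Full grid after step 2:
  13/4 893/240 187/36
  11/5 371/100 509/120
  13/6 289/120 34/9

Answer: 187/36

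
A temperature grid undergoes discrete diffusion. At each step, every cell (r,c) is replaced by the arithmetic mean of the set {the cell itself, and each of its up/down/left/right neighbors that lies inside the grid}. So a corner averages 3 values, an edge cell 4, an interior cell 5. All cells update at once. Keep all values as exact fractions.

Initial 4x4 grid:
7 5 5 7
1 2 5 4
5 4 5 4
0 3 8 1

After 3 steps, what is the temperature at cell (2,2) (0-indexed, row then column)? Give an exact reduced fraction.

Step 1: cell (2,2) = 26/5
Step 2: cell (2,2) = 419/100
Step 3: cell (2,2) = 12883/3000
Full grid after step 3:
  4417/1080 31859/7200 34883/7200 10607/2160
  26879/7200 12217/3000 26741/6000 17059/3600
  24079/7200 4487/1200 12883/3000 15511/3600
  7033/2160 827/225 3649/900 4651/1080

Answer: 12883/3000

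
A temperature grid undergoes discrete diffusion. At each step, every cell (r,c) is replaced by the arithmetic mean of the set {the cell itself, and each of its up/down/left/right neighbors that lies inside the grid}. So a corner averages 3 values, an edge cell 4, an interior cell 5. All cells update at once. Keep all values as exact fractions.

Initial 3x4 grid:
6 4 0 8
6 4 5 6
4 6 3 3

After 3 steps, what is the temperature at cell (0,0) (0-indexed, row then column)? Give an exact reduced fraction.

Answer: 2059/432

Derivation:
Step 1: cell (0,0) = 16/3
Step 2: cell (0,0) = 83/18
Step 3: cell (0,0) = 2059/432
Full grid after step 3:
  2059/432 31331/7200 32131/7200 9541/2160
  8509/1800 27823/6000 25513/6000 33031/7200
  1061/216 8039/1800 5351/1200 87/20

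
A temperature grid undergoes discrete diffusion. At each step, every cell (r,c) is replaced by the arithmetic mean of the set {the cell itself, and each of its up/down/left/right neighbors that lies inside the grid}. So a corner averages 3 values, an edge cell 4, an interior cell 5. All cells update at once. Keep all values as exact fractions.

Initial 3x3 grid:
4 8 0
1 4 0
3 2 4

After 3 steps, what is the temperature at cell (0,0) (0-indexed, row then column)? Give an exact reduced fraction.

Answer: 373/108

Derivation:
Step 1: cell (0,0) = 13/3
Step 2: cell (0,0) = 34/9
Step 3: cell (0,0) = 373/108
Full grid after step 3:
  373/108 793/240 317/108
  2279/720 1169/400 1939/720
  403/144 2587/960 355/144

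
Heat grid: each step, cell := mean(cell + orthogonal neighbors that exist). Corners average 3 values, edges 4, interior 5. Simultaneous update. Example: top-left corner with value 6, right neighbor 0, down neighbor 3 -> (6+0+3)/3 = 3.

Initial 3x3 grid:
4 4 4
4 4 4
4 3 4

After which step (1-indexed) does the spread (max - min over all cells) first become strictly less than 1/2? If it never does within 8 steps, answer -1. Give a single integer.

Answer: 1

Derivation:
Step 1: max=4, min=11/3, spread=1/3
  -> spread < 1/2 first at step 1
Step 2: max=4, min=893/240, spread=67/240
Step 3: max=793/200, min=8203/2160, spread=1807/10800
Step 4: max=21239/5400, min=3298037/864000, spread=33401/288000
Step 5: max=2116609/540000, min=29874067/7776000, spread=3025513/38880000
Step 6: max=112444051/28800000, min=11976673133/3110400000, spread=53531/995328
Step 7: max=30312883949/7776000000, min=720463074151/186624000000, spread=450953/11943936
Step 8: max=3631471389481/933120000000, min=43280856439397/11197440000000, spread=3799043/143327232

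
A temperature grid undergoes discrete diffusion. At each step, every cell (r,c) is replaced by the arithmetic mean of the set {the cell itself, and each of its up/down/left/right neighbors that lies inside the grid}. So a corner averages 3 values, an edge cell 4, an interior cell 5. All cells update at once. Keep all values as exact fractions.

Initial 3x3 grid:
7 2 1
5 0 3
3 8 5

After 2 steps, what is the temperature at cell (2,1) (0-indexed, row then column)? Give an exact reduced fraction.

Answer: 137/30

Derivation:
Step 1: cell (2,1) = 4
Step 2: cell (2,1) = 137/30
Full grid after step 2:
  131/36 383/120 9/4
  347/80 161/50 791/240
  157/36 137/30 139/36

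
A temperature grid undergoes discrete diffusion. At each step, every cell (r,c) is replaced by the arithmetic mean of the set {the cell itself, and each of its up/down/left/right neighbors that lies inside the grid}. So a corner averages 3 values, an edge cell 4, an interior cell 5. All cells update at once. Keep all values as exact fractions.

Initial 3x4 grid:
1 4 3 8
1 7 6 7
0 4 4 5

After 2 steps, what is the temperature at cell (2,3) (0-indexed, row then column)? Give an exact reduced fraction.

Answer: 199/36

Derivation:
Step 1: cell (2,3) = 16/3
Step 2: cell (2,3) = 199/36
Full grid after step 2:
  8/3 77/20 51/10 71/12
  619/240 391/100 263/50 697/120
  23/9 437/120 577/120 199/36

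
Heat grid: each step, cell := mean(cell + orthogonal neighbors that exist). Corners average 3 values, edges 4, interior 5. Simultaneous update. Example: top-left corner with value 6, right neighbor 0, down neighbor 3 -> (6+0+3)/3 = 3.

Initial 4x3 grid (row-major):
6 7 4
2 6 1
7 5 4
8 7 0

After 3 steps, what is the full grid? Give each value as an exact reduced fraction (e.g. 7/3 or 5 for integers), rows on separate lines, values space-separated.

After step 1:
  5 23/4 4
  21/4 21/5 15/4
  11/2 29/5 5/2
  22/3 5 11/3
After step 2:
  16/3 379/80 9/2
  399/80 99/20 289/80
  1433/240 23/5 943/240
  107/18 109/20 67/18
After step 3:
  1807/360 937/192 257/60
  2549/480 1831/400 2039/480
  7741/1440 249/50 5711/1440
  12503/2160 1183/240 9433/2160

Answer: 1807/360 937/192 257/60
2549/480 1831/400 2039/480
7741/1440 249/50 5711/1440
12503/2160 1183/240 9433/2160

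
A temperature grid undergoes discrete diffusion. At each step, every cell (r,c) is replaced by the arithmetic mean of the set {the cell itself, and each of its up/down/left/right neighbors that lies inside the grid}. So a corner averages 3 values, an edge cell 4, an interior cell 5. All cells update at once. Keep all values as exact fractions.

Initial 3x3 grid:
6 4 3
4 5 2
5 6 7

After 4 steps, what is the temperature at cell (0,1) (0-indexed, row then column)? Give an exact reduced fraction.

Answer: 1884359/432000

Derivation:
Step 1: cell (0,1) = 9/2
Step 2: cell (0,1) = 491/120
Step 3: cell (0,1) = 31447/7200
Step 4: cell (0,1) = 1884359/432000
Full grid after step 4:
  296677/64800 1884359/432000 61681/14400
  1019617/216000 834883/180000 1275281/288000
  213643/43200 1383031/288000 4241/900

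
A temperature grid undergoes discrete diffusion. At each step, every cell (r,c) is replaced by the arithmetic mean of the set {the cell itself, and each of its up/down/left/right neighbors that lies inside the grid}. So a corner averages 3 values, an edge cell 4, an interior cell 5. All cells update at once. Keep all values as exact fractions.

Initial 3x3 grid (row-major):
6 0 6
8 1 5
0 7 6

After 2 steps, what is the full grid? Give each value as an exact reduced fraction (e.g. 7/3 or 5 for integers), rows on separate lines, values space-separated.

After step 1:
  14/3 13/4 11/3
  15/4 21/5 9/2
  5 7/2 6
After step 2:
  35/9 947/240 137/36
  1057/240 96/25 551/120
  49/12 187/40 14/3

Answer: 35/9 947/240 137/36
1057/240 96/25 551/120
49/12 187/40 14/3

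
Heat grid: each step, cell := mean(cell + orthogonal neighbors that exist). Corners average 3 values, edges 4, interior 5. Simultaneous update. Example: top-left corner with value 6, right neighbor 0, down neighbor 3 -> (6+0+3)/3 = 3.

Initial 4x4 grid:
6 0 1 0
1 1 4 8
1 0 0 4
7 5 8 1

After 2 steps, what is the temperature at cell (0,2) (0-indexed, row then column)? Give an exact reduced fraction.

Answer: 181/80

Derivation:
Step 1: cell (0,2) = 5/4
Step 2: cell (0,2) = 181/80
Full grid after step 2:
  79/36 407/240 181/80 11/4
  241/120 193/100 249/100 261/80
  307/120 261/100 283/100 887/240
  139/36 427/120 481/120 133/36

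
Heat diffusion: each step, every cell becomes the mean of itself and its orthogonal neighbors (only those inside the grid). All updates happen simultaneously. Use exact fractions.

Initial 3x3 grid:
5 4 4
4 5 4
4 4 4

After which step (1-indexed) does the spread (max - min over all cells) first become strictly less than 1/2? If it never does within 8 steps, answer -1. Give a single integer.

Answer: 2

Derivation:
Step 1: max=9/2, min=4, spread=1/2
Step 2: max=40/9, min=329/80, spread=239/720
  -> spread < 1/2 first at step 2
Step 3: max=31127/7200, min=1487/360, spread=1387/7200
Step 4: max=140041/32400, min=90469/21600, spread=347/2592
Step 5: max=8330477/1944000, min=5431943/1296000, spread=2921/31104
Step 6: max=498986269/116640000, min=327530221/77760000, spread=24611/373248
Step 7: max=29845287593/6998400000, min=19680890687/4665600000, spread=207329/4478976
Step 8: max=1788460475521/419904000000, min=1183209926389/279936000000, spread=1746635/53747712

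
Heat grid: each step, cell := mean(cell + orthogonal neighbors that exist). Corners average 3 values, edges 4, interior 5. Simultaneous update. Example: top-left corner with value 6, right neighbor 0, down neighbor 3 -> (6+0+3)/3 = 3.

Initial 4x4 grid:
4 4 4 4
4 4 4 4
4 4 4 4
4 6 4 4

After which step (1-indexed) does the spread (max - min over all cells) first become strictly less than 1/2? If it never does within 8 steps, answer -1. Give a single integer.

Answer: 3

Derivation:
Step 1: max=14/3, min=4, spread=2/3
Step 2: max=271/60, min=4, spread=31/60
Step 3: max=2371/540, min=4, spread=211/540
  -> spread < 1/2 first at step 3
Step 4: max=232843/54000, min=4, spread=16843/54000
Step 5: max=2082643/486000, min=18079/4500, spread=130111/486000
Step 6: max=61962367/14580000, min=1087159/270000, spread=3255781/14580000
Step 7: max=1849953691/437400000, min=1091107/270000, spread=82360351/437400000
Step 8: max=55239316891/13122000000, min=196906441/48600000, spread=2074577821/13122000000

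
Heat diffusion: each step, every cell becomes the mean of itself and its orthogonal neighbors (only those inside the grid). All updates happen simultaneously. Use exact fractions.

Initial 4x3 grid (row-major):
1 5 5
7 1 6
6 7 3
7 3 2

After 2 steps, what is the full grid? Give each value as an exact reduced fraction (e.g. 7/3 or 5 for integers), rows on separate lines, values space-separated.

After step 1:
  13/3 3 16/3
  15/4 26/5 15/4
  27/4 4 9/2
  16/3 19/4 8/3
After step 2:
  133/36 67/15 145/36
  601/120 197/50 1127/240
  119/24 126/25 179/48
  101/18 67/16 143/36

Answer: 133/36 67/15 145/36
601/120 197/50 1127/240
119/24 126/25 179/48
101/18 67/16 143/36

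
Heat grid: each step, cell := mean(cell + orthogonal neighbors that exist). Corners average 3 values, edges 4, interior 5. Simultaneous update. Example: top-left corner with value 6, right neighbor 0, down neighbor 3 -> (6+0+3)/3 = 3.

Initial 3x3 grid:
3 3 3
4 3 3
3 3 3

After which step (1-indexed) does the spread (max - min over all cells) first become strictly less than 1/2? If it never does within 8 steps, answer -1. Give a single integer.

Answer: 1

Derivation:
Step 1: max=10/3, min=3, spread=1/3
  -> spread < 1/2 first at step 1
Step 2: max=787/240, min=3, spread=67/240
Step 3: max=6917/2160, min=607/200, spread=1807/10800
Step 4: max=2749963/864000, min=16561/5400, spread=33401/288000
Step 5: max=24557933/7776000, min=1663391/540000, spread=3025513/38880000
Step 6: max=9796126867/3110400000, min=89155949/28800000, spread=53531/995328
Step 7: max=585904925849/186624000000, min=24119116051/7776000000, spread=450953/11943936
Step 8: max=35101223560603/11197440000000, min=2900368610519/933120000000, spread=3799043/143327232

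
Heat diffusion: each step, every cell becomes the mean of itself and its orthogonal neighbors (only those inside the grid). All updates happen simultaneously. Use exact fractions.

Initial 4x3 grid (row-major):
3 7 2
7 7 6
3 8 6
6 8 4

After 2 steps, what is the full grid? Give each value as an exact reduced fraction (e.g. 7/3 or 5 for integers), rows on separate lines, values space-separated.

Answer: 185/36 269/48 5
71/12 142/25 93/16
173/30 319/50 473/80
109/18 737/120 37/6

Derivation:
After step 1:
  17/3 19/4 5
  5 7 21/4
  6 32/5 6
  17/3 13/2 6
After step 2:
  185/36 269/48 5
  71/12 142/25 93/16
  173/30 319/50 473/80
  109/18 737/120 37/6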